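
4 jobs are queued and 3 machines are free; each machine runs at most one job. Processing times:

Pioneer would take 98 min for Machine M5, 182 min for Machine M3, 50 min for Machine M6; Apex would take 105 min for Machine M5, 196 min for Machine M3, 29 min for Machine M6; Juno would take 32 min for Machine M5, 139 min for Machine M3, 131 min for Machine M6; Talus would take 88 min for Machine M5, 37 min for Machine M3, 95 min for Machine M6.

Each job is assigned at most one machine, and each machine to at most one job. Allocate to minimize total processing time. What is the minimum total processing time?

This is the linear assignment problem.
Optimal: Juno→Machine M5 (32 min), Talus→Machine M3 (37 min), Apex→Machine M6 (29 min) — total 32+37+29 = 98 min.
Row-greedy (each job in turn takes its cheapest remaining machine) gives 294 min, worse by 196.
Next-best assignment: Juno→Machine M5, Talus→Machine M3, Pioneer→Machine M6 = 119 min.
Checked against all permutations: 98 min is optimal.

Min total: 98 min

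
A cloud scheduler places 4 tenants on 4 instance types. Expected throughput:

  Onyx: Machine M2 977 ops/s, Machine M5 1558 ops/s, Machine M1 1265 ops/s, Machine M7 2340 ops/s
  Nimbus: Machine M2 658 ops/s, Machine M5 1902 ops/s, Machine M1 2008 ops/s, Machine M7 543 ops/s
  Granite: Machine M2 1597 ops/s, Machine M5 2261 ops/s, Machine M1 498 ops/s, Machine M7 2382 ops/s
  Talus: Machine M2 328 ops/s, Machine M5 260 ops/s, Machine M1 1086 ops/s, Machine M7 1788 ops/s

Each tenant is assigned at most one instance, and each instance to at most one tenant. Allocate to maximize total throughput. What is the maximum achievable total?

Optimal: Onyx→Machine M2 (977 ops/s), Nimbus→Machine M1 (2008 ops/s), Granite→Machine M5 (2261 ops/s), Talus→Machine M7 (1788 ops/s) — total 977+2008+2261+1788 = 7034 ops/s.
Row-greedy (each tenant in turn takes its best remaining instance) gives 6937 ops/s, worse by 97.
No other one-to-one assignment exceeds 7034 ops/s.

Max total: 7034 ops/s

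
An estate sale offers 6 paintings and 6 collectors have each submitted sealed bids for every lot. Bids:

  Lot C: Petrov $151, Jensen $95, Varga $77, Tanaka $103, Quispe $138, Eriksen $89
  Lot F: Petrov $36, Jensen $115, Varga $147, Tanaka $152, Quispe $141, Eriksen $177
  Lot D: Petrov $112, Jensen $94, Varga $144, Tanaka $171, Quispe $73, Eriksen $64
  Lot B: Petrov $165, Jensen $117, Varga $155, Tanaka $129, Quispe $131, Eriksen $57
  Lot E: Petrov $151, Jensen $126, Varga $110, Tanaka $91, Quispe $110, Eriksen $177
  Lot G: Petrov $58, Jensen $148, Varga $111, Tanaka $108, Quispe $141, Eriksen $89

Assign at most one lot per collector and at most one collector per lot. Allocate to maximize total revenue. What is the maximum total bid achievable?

Optimal: Petrov→Lot B ($165), Jensen→Lot G ($148), Varga→Lot F ($147), Tanaka→Lot D ($171), Quispe→Lot C ($138), Eriksen→Lot E ($177) — total 165+148+147+171+138+177 = $946.
Max-entry greedy (repeatedly take the single best remaining cell) gives $909, worse by 37.
Swapping Tanaka↔Varga (Tanaka→Lot F $152, Varga→Lot D $144) loses 22.

Max total: $946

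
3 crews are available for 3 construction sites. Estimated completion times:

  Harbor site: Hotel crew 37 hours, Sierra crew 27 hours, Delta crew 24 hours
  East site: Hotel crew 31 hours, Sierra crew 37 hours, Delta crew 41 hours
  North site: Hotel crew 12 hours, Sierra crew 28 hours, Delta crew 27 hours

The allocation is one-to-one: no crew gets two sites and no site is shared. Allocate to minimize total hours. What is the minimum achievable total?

Min total: 73 hours

Treat this as an assignment problem: match each crew to one site.
Optimal: Hotel crew→North site (12 hours), Sierra crew→East site (37 hours), Delta crew→Harbor site (24 hours) — total 12+37+24 = 73 hours.
Next-best assignment: Hotel crew→North site, Sierra crew→Harbor site, Delta crew→East site = 80 hours.
Every other assignment is strictly worse.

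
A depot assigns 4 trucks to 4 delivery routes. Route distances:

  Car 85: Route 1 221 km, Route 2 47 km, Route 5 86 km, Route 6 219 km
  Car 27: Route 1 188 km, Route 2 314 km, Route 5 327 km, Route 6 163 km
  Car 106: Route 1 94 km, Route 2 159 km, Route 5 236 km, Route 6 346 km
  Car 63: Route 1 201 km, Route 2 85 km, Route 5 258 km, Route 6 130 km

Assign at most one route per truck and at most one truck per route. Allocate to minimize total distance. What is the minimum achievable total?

Optimal: Car 85→Route 5 (86 km), Car 27→Route 6 (163 km), Car 106→Route 1 (94 km), Car 63→Route 2 (85 km) — total 86+163+94+85 = 428 km.
Min-entry greedy (repeatedly take the single cheapest remaining cell) gives 598 km, worse by 170.
Next-best assignment: Car 85→Route 2, Car 27→Route 6, Car 106→Route 1, Car 63→Route 5 = 562 km.
No other one-to-one assignment undercuts 428 km.

Minimum total: 428 km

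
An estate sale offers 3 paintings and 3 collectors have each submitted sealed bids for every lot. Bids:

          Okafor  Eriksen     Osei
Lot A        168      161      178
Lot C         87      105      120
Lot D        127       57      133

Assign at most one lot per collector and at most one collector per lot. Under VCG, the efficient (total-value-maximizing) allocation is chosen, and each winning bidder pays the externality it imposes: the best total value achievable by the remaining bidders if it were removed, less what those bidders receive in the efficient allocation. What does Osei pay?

Efficient allocation: Okafor→Lot D ($127), Eriksen→Lot C ($105), Osei→Lot A ($178); total welfare W = $410.
Osei receives Lot A at value $178, so the others get W − 178 = $232.
Without Osei: best allocation of the remaining 2 bidders over all 3 lots is Okafor→Lot D ($127), Eriksen→Lot A ($161), total $288.
VCG payment = (others' best without Osei) − (others' welfare with Osei) = 288 − 232 = $56.

Osei pays $56.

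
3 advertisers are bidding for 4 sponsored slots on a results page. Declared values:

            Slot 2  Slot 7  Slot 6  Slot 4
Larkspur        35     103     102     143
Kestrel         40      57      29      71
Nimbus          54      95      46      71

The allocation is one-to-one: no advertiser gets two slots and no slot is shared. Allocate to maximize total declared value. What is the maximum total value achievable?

Treat this as an assignment problem: match each advertiser to one slot.
Optimal: Larkspur→Slot 4 ($143), Kestrel→Slot 2 ($40), Nimbus→Slot 7 ($95) — total 143+40+95 = $278.
Row-greedy (each advertiser in turn takes its best remaining slot) gives $254, worse by 24.
Checked against all permutations: $278 is optimal.

Maximum total: $278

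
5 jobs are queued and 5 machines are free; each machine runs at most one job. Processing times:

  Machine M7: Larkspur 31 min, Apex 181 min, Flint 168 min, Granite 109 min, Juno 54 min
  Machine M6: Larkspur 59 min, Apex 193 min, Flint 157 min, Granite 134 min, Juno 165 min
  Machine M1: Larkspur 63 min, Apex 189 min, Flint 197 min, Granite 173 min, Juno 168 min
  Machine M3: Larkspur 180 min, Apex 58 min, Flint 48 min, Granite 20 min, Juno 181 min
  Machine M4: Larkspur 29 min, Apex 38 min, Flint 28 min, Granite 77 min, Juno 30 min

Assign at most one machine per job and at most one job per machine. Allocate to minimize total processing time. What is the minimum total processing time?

Min total: 332 min

Optimal: Larkspur→Machine M1 (63 min), Apex→Machine M4 (38 min), Flint→Machine M6 (157 min), Granite→Machine M3 (20 min), Juno→Machine M7 (54 min) — total 63+38+157+20+54 = 332 min.
Column-greedy (each machine in turn goes to its cheapest remaining job) gives 419 min, worse by 87.
Next-best assignment: Larkspur→Machine M1, Apex→Machine M3, Flint→Machine M4, Granite→Machine M6, Juno→Machine M7 = 337 min.
Checked against all permutations: 332 min is optimal.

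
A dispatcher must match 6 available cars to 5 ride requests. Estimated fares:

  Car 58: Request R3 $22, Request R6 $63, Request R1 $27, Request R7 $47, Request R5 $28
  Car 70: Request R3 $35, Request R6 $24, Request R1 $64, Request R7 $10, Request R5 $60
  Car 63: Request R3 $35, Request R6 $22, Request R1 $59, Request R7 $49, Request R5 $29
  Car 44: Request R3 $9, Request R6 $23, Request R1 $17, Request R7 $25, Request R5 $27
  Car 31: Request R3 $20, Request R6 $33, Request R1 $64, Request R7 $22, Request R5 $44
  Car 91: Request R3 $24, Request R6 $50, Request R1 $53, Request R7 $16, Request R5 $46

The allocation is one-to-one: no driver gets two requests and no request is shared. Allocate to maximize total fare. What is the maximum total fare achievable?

This is a one-to-one assignment (maximum-weight bipartite matching).
Optimal: Car 91→Request R3 ($24), Car 58→Request R6 ($63), Car 31→Request R1 ($64), Car 63→Request R7 ($49), Car 70→Request R5 ($60) — total 24+63+64+49+60 = $260.
Column-greedy (each request in turn goes to its best remaining driver) gives $257, worse by 3.
Swapping Car 70↔Car 91 (Car 70→Request R3 $35, Car 91→Request R5 $46) loses 3.

Max total: $260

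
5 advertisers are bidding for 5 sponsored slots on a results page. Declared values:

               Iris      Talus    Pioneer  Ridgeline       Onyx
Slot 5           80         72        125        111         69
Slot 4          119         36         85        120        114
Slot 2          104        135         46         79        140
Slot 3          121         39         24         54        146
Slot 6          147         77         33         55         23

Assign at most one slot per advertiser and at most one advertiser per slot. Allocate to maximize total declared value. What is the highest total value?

Optimal: Iris→Slot 6 ($147), Talus→Slot 2 ($135), Pioneer→Slot 5 ($125), Ridgeline→Slot 4 ($120), Onyx→Slot 3 ($146) — total 147+135+125+120+146 = $673.
Column-greedy (each slot in turn goes to its best remaining advertiser) gives $583, worse by 90.
Next-best assignment: Iris→Slot 6, Talus→Slot 2, Pioneer→Slot 4, Ridgeline→Slot 5, Onyx→Slot 3 = $624.

Max total: $673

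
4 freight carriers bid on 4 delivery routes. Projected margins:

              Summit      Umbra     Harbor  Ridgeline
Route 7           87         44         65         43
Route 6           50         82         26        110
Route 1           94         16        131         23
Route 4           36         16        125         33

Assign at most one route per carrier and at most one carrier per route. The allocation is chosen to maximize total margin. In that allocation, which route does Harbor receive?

Optimal: Summit→Route 1 ($94k), Umbra→Route 7 ($44k), Harbor→Route 4 ($125k), Ridgeline→Route 6 ($110k) — total 94+44+125+110 = $373k.
Column-greedy (each route in turn goes to its best remaining carrier) gives $344k, worse by 29.
Checked against all permutations: $373k is optimal.
Harbor's own top route is Route 1 ($131k), but forcing Harbor→Route 1 and reassigning the rest optimally gives only $344k — worse by 29.

Harbor receives Route 4.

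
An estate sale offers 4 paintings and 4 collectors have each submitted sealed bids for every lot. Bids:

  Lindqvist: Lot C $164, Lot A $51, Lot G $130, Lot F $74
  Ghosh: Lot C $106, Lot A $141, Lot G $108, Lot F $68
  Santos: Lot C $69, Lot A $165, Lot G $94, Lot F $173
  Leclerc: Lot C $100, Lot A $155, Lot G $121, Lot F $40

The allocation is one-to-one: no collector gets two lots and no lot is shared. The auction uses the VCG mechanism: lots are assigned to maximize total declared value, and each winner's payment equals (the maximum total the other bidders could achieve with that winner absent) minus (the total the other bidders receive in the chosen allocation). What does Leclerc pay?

Leclerc pays $33.

Efficient allocation: Lindqvist→Lot C ($164), Ghosh→Lot G ($108), Santos→Lot F ($173), Leclerc→Lot A ($155); total welfare W = $600.
Leclerc receives Lot A at value $155, so the others get W − 155 = $445.
Without Leclerc: best allocation of the remaining 3 bidders over all 4 lots is Lindqvist→Lot C ($164), Ghosh→Lot A ($141), Santos→Lot F ($173), total $478.
VCG payment = (others' best without Leclerc) − (others' welfare with Leclerc) = 478 − 445 = $33.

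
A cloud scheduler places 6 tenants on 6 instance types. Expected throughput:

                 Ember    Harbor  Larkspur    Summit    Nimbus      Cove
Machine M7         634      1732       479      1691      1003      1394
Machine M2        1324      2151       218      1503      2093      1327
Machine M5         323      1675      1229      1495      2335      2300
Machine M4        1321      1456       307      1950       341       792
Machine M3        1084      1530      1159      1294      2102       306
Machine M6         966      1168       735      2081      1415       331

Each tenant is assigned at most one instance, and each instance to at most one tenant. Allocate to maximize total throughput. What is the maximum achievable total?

Max total: 10686 ops/s

Optimal: Ember→Machine M4 (1321 ops/s), Harbor→Machine M7 (1732 ops/s), Larkspur→Machine M3 (1159 ops/s), Summit→Machine M6 (2081 ops/s), Nimbus→Machine M2 (2093 ops/s), Cove→Machine M5 (2300 ops/s) — total 1321+1732+1159+2081+2093+2300 = 10686 ops/s.
Row-greedy (each tenant in turn takes its best remaining instance) gives 9260 ops/s, worse by 1426.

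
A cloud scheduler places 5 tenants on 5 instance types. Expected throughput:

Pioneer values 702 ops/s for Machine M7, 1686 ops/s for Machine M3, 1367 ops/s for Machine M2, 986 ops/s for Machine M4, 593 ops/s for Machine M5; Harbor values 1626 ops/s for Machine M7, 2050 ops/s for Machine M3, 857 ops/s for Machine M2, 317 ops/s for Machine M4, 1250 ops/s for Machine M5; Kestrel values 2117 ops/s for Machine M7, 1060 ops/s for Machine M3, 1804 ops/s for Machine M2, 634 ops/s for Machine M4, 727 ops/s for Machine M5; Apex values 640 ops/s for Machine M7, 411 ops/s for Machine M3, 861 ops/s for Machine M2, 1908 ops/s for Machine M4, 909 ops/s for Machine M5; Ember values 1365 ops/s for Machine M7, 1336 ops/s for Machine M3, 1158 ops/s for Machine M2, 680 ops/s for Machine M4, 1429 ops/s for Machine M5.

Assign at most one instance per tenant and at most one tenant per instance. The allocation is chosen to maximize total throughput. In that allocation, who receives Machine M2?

This is the linear assignment problem.
Optimal: Pioneer→Machine M2 (1367 ops/s), Harbor→Machine M3 (2050 ops/s), Kestrel→Machine M7 (2117 ops/s), Apex→Machine M4 (1908 ops/s), Ember→Machine M5 (1429 ops/s) — total 1367+2050+2117+1908+1429 = 8871 ops/s.
Row-greedy (each tenant in turn takes its best remaining instance) gives 8453 ops/s, worse by 418.
Next-best assignment: Pioneer→Machine M3, Harbor→Machine M7, Kestrel→Machine M2, Apex→Machine M4, Ember→Machine M5 = 8453 ops/s.
Every other assignment is strictly worse.
Pioneer's own top instance is Machine M3 (1686 ops/s), but forcing Pioneer→Machine M3 and reassigning the rest optimally gives only 8453 ops/s — worse by 418.

Pioneer receives Machine M2.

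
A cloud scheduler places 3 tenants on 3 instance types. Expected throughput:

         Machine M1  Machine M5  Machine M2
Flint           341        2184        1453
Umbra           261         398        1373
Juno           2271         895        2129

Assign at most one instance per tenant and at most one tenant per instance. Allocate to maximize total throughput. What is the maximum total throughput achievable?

Treat this as an assignment problem: match each tenant to one instance.
Optimal: Flint→Machine M5 (2184 ops/s), Umbra→Machine M2 (1373 ops/s), Juno→Machine M1 (2271 ops/s) — total 2184+1373+2271 = 5828 ops/s.
Next-best assignment: Flint→Machine M5, Umbra→Machine M1, Juno→Machine M2 = 4574 ops/s.

Maximum total: 5828 ops/s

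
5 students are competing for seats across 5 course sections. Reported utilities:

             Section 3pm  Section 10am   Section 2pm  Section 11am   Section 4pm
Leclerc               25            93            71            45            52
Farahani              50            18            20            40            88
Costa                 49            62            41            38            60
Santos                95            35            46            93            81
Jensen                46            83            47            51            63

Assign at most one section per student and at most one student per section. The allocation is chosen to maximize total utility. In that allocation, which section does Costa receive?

Costa receives Section 3pm.

Treat this as an assignment problem: match each student to one section.
Optimal: Leclerc→Section 2pm (71 points), Farahani→Section 4pm (88 points), Costa→Section 3pm (49 points), Santos→Section 11am (93 points), Jensen→Section 10am (83 points) — total 71+88+49+93+83 = 384 points.
Column-greedy (each section in turn goes to its best remaining student) gives 335 points, worse by 49.
Next-best assignment: Leclerc→Section 2pm, Farahani→Section 4pm, Costa→Section 11am, Santos→Section 3pm, Jensen→Section 10am = 375 points.
Costa's own top section is Section 10am (62 points), but forcing Costa→Section 10am and reassigning the rest optimally gives only 367 points — worse by 17.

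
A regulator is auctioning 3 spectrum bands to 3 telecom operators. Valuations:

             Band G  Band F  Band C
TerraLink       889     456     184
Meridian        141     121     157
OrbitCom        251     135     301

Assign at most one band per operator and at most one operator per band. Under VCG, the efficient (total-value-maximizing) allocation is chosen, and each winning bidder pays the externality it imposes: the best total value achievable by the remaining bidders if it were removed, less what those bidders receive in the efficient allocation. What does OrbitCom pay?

Efficient allocation: TerraLink→Band G ($889M), Meridian→Band F ($121M), OrbitCom→Band C ($301M); total welfare W = $1311M.
OrbitCom receives Band C at value $301M, so the others get W − 301 = $1010M.
Without OrbitCom: best allocation of the remaining 2 bidders over all 3 bands is TerraLink→Band G ($889M), Meridian→Band C ($157M), total $1046M.
VCG payment = (others' best without OrbitCom) − (others' welfare with OrbitCom) = 1046 − 1010 = $36M.

OrbitCom pays $36M.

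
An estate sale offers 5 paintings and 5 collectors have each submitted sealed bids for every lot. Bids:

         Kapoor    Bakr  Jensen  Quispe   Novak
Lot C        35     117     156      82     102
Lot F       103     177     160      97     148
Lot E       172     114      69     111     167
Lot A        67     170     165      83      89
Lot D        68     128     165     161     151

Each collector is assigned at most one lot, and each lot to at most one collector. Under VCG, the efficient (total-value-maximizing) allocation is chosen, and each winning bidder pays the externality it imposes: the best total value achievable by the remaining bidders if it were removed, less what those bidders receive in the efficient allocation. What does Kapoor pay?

Efficient allocation: Kapoor→Lot E ($172), Bakr→Lot A ($170), Jensen→Lot C ($156), Quispe→Lot D ($161), Novak→Lot F ($148); total welfare W = $807.
Kapoor receives Lot E at value $172, so the others get W − 172 = $635.
Without Kapoor: best allocation of the remaining 4 bidders over all 5 lots is Bakr→Lot F ($177), Jensen→Lot A ($165), Quispe→Lot D ($161), Novak→Lot E ($167), total $670.
VCG payment = (others' best without Kapoor) − (others' welfare with Kapoor) = 670 − 635 = $35.

Kapoor pays $35.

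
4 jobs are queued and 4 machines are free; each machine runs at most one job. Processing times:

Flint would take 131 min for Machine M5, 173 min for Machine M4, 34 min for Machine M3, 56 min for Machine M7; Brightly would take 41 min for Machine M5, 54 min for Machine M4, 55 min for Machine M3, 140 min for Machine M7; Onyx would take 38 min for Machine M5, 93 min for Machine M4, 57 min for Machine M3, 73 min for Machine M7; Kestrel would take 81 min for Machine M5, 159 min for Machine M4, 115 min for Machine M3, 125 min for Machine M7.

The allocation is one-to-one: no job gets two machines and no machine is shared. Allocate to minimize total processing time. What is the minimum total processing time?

Optimal: Flint→Machine M3 (34 min), Brightly→Machine M4 (54 min), Onyx→Machine M7 (73 min), Kestrel→Machine M5 (81 min) — total 34+54+73+81 = 242 min.
Min-entry greedy (repeatedly take the single cheapest remaining cell) gives 251 min, worse by 9.
Every other assignment is strictly worse.

Minimum total: 242 min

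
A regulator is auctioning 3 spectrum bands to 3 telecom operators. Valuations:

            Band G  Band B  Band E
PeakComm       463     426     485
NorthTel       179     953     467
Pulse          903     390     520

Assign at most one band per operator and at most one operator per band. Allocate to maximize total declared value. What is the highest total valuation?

Max total: $2341M

Optimal: PeakComm→Band E ($485M), NorthTel→Band B ($953M), Pulse→Band G ($903M) — total 485+953+903 = $2341M.
Swapping PeakComm↔Pulse (PeakComm→Band G $463M, Pulse→Band E $520M) loses 405.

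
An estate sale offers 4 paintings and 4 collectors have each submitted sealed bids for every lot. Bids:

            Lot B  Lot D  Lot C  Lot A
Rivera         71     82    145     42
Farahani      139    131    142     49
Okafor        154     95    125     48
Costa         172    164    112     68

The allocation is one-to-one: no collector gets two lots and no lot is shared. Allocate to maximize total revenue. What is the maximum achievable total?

This is a one-to-one assignment (maximum-weight bipartite matching).
Optimal: Rivera→Lot C ($145), Farahani→Lot A ($49), Okafor→Lot B ($154), Costa→Lot D ($164) — total 145+49+154+164 = $512.
Max-entry greedy (repeatedly take the single best remaining cell) gives $496, worse by 16.
Swapping Farahani↔Okafor (Farahani→Lot B $139, Okafor→Lot A $48) loses 16.

Maximum total: $512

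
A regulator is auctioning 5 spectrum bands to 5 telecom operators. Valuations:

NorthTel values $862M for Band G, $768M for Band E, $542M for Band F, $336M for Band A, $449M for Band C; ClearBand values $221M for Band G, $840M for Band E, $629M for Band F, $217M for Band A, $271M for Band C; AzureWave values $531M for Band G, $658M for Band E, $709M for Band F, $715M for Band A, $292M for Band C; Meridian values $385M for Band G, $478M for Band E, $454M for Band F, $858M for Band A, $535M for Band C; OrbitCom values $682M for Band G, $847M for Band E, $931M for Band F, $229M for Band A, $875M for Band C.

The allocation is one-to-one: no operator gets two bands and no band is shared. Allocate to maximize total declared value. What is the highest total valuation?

This is the linear assignment problem.
Optimal: NorthTel→Band G ($862M), ClearBand→Band E ($840M), AzureWave→Band F ($709M), Meridian→Band A ($858M), OrbitCom→Band C ($875M) — total 862+840+709+858+875 = $4144M.
Row-greedy (each operator in turn takes its best remaining band) gives $3883M, worse by 261.
Next-best assignment: NorthTel→Band G, ClearBand→Band E, AzureWave→Band A, Meridian→Band C, OrbitCom→Band F = $3883M.

Maximum total: $4144M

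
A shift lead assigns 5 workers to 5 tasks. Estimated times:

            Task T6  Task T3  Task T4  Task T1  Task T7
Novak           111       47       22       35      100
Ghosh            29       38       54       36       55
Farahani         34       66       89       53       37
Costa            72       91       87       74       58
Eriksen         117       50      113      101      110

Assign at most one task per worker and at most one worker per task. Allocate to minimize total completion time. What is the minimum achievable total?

This is the linear assignment problem.
Optimal: Novak→Task T4 (22 min), Ghosh→Task T1 (36 min), Farahani→Task T6 (34 min), Costa→Task T7 (58 min), Eriksen→Task T3 (50 min) — total 22+36+34+58+50 = 200 min.
Min-entry greedy (repeatedly take the single cheapest remaining cell) gives 212 min, worse by 12.
Next-best assignment: Novak→Task T4, Ghosh→Task T6, Farahani→Task T1, Costa→Task T7, Eriksen→Task T3 = 212 min.

Minimum total: 200 min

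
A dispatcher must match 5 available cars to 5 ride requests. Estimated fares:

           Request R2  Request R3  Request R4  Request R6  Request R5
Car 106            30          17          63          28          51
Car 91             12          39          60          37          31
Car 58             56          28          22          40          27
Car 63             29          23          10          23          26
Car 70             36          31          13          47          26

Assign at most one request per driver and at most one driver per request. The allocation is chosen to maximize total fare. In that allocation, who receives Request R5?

Car 106 receives Request R5.

Optimal: Car 106→Request R5 ($51), Car 91→Request R4 ($60), Car 58→Request R2 ($56), Car 63→Request R3 ($23), Car 70→Request R6 ($47) — total 51+60+56+23+47 = $237.
Max-entry greedy (repeatedly take the single best remaining cell) gives $231, worse by 6.
Next-best assignment: Car 106→Request R4, Car 91→Request R3, Car 58→Request R2, Car 63→Request R5, Car 70→Request R6 = $231.
No other one-to-one assignment exceeds $237.
Car 106's own top request is Request R4 ($63), but forcing Car 106→Request R4 and reassigning the rest optimally gives only $231 — worse by 6.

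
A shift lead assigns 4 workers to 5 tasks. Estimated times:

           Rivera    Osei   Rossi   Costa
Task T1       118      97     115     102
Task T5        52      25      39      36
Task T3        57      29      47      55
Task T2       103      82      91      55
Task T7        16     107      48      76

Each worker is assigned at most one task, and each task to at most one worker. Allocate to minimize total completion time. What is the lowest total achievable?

Minimum total: 139 min

Optimal: Rivera→Task T7 (16 min), Osei→Task T3 (29 min), Rossi→Task T5 (39 min), Costa→Task T2 (55 min) — total 16+29+39+55 = 139 min.
Row-greedy (each worker in turn takes its cheapest remaining task) gives 143 min, worse by 4.
Swapping Rossi↔Osei (Rossi→Task T3 47 min, Osei→Task T5 25 min) adds 4.
Checked against all permutations: 139 min is optimal.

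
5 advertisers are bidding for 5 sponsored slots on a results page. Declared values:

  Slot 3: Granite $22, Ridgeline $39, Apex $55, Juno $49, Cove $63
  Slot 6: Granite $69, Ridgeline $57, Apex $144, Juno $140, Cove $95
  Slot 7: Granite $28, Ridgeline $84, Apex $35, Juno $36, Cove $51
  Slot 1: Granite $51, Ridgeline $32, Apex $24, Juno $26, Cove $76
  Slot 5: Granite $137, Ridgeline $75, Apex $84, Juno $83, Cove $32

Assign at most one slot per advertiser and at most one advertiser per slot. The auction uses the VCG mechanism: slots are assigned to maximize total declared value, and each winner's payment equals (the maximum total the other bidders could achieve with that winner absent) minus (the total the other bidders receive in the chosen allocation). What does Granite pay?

Granite pays $32.

Efficient allocation: Granite→Slot 5 ($137), Ridgeline→Slot 7 ($84), Apex→Slot 3 ($55), Juno→Slot 6 ($140), Cove→Slot 1 ($76); total welfare W = $492.
Granite receives Slot 5 at value $137, so the others get W − 137 = $355.
Without Granite: best allocation of the remaining 4 bidders over all 5 slots is Ridgeline→Slot 7 ($84), Apex→Slot 6 ($144), Juno→Slot 5 ($83), Cove→Slot 1 ($76), total $387.
VCG payment = (others' best without Granite) − (others' welfare with Granite) = 387 − 355 = $32.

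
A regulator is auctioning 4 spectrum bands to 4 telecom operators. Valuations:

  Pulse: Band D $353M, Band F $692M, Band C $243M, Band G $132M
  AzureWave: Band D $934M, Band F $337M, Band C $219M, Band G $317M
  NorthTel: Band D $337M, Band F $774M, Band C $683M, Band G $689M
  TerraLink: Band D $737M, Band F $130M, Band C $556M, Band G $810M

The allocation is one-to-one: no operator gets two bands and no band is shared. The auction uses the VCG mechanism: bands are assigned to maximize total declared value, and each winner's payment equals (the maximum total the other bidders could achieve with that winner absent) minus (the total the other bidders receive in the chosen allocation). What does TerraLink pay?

Efficient allocation: Pulse→Band F ($692M), AzureWave→Band D ($934M), NorthTel→Band C ($683M), TerraLink→Band G ($810M); total welfare W = $3119M.
TerraLink receives Band G at value $810M, so the others get W − 810 = $2309M.
Without TerraLink: best allocation of the remaining 3 bidders over all 4 bands is Pulse→Band F ($692M), AzureWave→Band D ($934M), NorthTel→Band G ($689M), total $2315M.
VCG payment = (others' best without TerraLink) − (others' welfare with TerraLink) = 2315 − 2309 = $6M.

TerraLink pays $6M.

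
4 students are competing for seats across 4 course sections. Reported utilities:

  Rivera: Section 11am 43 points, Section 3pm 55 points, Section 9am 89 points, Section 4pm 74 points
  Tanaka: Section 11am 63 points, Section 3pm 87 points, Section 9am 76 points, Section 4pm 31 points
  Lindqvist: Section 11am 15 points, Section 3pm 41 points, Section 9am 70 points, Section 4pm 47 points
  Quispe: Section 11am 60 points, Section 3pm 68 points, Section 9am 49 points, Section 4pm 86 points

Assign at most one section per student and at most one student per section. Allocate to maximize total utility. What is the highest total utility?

Max total: 291 points

Optimal: Rivera→Section 4pm (74 points), Tanaka→Section 3pm (87 points), Lindqvist→Section 9am (70 points), Quispe→Section 11am (60 points) — total 74+87+70+60 = 291 points.
Max-entry greedy (repeatedly take the single best remaining cell) gives 277 points, worse by 14.
Swapping Rivera↔Quispe (Rivera→Section 11am 43 points, Quispe→Section 4pm 86 points) loses 5.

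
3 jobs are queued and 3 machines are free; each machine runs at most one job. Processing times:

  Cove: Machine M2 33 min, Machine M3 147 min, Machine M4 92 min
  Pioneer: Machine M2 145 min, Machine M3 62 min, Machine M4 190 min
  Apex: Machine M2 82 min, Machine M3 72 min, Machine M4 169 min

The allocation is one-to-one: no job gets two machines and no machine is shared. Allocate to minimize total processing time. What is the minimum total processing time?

Min total: 236 min

Optimal: Cove→Machine M4 (92 min), Pioneer→Machine M3 (62 min), Apex→Machine M2 (82 min) — total 92+62+82 = 236 min.
Min-entry greedy (repeatedly take the single cheapest remaining cell) gives 264 min, worse by 28.
Next-best assignment: Cove→Machine M2, Pioneer→Machine M3, Apex→Machine M4 = 264 min.
Every other assignment is strictly worse.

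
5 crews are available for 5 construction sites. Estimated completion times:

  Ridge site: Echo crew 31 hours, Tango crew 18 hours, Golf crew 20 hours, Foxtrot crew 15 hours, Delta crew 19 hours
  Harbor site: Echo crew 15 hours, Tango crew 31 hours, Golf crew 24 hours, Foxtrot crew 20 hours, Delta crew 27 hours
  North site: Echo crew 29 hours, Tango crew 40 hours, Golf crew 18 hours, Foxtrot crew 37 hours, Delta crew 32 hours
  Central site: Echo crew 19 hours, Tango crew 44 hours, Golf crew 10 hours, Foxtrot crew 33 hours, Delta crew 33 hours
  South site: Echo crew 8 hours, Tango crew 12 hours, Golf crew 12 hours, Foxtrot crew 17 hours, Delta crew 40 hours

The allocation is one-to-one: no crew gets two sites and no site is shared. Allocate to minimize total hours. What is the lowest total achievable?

Treat this as an assignment problem: match each crew to one site.
Optimal: Echo crew→Harbor site (15 hours), Tango crew→South site (12 hours), Golf crew→Central site (10 hours), Foxtrot crew→Ridge site (15 hours), Delta crew→North site (32 hours) — total 15+12+10+15+32 = 84 hours.
Min-entry greedy (repeatedly take the single cheapest remaining cell) gives 100 hours, worse by 16.

Minimum total: 84 hours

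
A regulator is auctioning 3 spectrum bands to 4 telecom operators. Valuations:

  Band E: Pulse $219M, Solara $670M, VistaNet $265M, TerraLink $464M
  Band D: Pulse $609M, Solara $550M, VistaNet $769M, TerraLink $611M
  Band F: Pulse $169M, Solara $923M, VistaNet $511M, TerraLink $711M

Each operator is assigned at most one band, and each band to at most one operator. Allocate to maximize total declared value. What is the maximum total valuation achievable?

Max total: $2156M

This is the linear assignment problem.
Optimal: TerraLink→Band E ($464M), VistaNet→Band D ($769M), Solara→Band F ($923M) — total 464+769+923 = $2156M.
Column-greedy (each band in turn goes to its best remaining operator) gives $2150M, worse by 6.
Swapping TerraLink↔VistaNet (TerraLink→Band D $611M, VistaNet→Band E $265M) loses 357.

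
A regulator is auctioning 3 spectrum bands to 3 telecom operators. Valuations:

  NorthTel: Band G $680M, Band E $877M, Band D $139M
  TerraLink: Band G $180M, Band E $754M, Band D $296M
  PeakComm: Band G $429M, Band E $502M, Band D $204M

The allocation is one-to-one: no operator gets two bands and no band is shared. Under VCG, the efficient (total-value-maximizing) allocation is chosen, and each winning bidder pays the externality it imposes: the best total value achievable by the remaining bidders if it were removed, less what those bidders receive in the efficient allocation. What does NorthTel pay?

Efficient allocation: NorthTel→Band G ($680M), TerraLink→Band E ($754M), PeakComm→Band D ($204M); total welfare W = $1638M.
NorthTel receives Band G at value $680M, so the others get W − 680 = $958M.
Without NorthTel: best allocation of the remaining 2 bidders over all 3 bands is TerraLink→Band E ($754M), PeakComm→Band G ($429M), total $1183M.
VCG payment = (others' best without NorthTel) − (others' welfare with NorthTel) = 1183 − 958 = $225M.

NorthTel pays $225M.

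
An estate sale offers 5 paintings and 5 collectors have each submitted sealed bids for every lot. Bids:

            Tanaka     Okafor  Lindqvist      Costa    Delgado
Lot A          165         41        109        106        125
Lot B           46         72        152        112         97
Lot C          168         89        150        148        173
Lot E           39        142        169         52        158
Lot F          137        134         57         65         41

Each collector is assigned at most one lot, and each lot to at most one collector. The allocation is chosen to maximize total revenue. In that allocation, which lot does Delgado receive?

Delgado receives Lot E.

This is the linear assignment problem.
Optimal: Tanaka→Lot A ($165), Okafor→Lot F ($134), Lindqvist→Lot B ($152), Costa→Lot C ($148), Delgado→Lot E ($158) — total 165+134+152+148+158 = $757.
Row-greedy (each collector in turn takes its best remaining lot) gives $609, worse by 148.
Next-best assignment: Tanaka→Lot A, Okafor→Lot F, Lindqvist→Lot E, Costa→Lot B, Delgado→Lot C = $753.
Delgado's own top lot is Lot C ($173), but forcing Delgado→Lot C and reassigning the rest optimally gives only $753 — worse by 4.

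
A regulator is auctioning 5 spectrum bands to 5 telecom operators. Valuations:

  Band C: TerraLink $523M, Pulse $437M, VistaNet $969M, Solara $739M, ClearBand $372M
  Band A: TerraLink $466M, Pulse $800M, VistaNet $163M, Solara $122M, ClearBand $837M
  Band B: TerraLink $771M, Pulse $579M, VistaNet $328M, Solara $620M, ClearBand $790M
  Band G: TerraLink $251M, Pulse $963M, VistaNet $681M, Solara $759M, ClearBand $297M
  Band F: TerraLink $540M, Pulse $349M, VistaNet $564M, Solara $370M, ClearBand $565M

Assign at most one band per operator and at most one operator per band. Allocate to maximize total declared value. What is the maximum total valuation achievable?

Maximum total: $3929M

Treat this as an assignment problem: match each operator to one band.
Optimal: TerraLink→Band F ($540M), Pulse→Band G ($963M), VistaNet→Band C ($969M), Solara→Band B ($620M), ClearBand→Band A ($837M) — total 540+963+969+620+837 = $3929M.
Max-entry greedy (repeatedly take the single best remaining cell) gives $3910M, worse by 19.
Next-best assignment: TerraLink→Band B, Pulse→Band G, VistaNet→Band C, Solara→Band F, ClearBand→Band A = $3910M.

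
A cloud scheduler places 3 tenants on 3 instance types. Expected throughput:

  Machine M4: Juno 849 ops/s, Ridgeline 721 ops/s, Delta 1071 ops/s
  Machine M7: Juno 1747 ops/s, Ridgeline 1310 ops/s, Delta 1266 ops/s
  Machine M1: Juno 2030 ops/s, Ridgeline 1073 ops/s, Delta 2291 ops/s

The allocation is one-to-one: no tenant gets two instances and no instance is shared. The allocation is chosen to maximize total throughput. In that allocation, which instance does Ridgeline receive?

This is the linear assignment problem.
Optimal: Juno→Machine M7 (1747 ops/s), Ridgeline→Machine M4 (721 ops/s), Delta→Machine M1 (2291 ops/s) — total 1747+721+2291 = 4759 ops/s.
Column-greedy (each instance in turn goes to its best remaining tenant) gives 3891 ops/s, worse by 868.
Next-best assignment: Juno→Machine M4, Ridgeline→Machine M7, Delta→Machine M1 = 4450 ops/s.
Swapping Juno↔Delta (Juno→Machine M1 2030 ops/s, Delta→Machine M7 1266 ops/s) loses 742.
No other one-to-one assignment exceeds 4759 ops/s.
Ridgeline's own top instance is Machine M7 (1310 ops/s), but forcing Ridgeline→Machine M7 and reassigning the rest optimally gives only 4450 ops/s — worse by 309.

Ridgeline receives Machine M4.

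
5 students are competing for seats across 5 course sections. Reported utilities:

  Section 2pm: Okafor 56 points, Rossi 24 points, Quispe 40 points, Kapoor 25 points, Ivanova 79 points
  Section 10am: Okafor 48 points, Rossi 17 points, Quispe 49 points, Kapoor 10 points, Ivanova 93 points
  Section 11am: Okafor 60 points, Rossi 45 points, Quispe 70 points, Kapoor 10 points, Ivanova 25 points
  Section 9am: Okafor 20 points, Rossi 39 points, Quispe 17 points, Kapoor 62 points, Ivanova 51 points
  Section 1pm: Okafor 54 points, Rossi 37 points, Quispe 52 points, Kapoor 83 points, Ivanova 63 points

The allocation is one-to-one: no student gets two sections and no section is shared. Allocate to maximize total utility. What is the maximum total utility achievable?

Optimal: Okafor→Section 2pm (56 points), Rossi→Section 9am (39 points), Quispe→Section 11am (70 points), Kapoor→Section 1pm (83 points), Ivanova→Section 10am (93 points) — total 56+39+70+83+93 = 341 points.
Row-greedy (each student in turn takes its best remaining section) gives 269 points, worse by 72.
Swapping Kapoor↔Ivanova (Kapoor→Section 10am 10 points, Ivanova→Section 1pm 63 points) loses 103.

Maximum total: 341 points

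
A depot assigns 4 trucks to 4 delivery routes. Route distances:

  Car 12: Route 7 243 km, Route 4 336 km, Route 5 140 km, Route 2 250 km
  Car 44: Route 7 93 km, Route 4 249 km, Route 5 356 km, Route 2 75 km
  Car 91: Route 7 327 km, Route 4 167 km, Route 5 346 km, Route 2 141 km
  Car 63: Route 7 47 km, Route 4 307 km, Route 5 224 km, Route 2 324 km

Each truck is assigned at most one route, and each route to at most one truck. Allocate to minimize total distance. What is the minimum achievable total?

Optimal: Car 12→Route 5 (140 km), Car 44→Route 2 (75 km), Car 91→Route 4 (167 km), Car 63→Route 7 (47 km) — total 140+75+167+47 = 429 km.
Swapping Car 91↔Car 63 (Car 91→Route 7 327 km, Car 63→Route 4 307 km) adds 420.

Minimum total: 429 km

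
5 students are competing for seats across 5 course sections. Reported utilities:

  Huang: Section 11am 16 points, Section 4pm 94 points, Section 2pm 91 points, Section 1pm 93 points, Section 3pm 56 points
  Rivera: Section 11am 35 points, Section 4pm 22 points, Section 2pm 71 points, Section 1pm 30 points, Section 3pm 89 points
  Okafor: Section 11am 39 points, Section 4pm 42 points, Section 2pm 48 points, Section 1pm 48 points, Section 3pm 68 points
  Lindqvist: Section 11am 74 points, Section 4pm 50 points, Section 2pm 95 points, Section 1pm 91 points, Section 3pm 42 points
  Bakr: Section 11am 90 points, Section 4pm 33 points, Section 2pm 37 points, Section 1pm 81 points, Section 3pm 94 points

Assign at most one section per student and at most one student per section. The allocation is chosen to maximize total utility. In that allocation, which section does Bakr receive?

Bakr receives Section 11am.

Optimal: Huang→Section 4pm (94 points), Rivera→Section 3pm (89 points), Okafor→Section 1pm (48 points), Lindqvist→Section 2pm (95 points), Bakr→Section 11am (90 points) — total 94+89+48+95+90 = 416 points.
Row-greedy (each student in turn takes its best remaining section) gives 412 points, worse by 4.
Bakr's own top section is Section 3pm (94 points), but forcing Bakr→Section 3pm and reassigning the rest optimally gives only 389 points — worse by 27.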